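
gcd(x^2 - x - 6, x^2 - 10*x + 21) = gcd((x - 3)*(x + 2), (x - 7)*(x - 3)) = x - 3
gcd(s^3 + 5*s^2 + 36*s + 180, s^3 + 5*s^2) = s + 5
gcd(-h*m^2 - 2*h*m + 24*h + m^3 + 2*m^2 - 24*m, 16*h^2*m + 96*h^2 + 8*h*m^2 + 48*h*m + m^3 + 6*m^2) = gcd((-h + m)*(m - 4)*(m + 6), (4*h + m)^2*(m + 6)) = m + 6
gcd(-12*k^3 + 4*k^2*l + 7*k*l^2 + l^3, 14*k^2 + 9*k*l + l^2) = 2*k + l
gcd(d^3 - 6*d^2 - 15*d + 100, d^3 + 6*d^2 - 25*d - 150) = d - 5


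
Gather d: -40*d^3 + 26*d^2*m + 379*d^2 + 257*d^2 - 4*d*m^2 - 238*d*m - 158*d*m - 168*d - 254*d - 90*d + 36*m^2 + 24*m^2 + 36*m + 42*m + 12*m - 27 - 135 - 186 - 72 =-40*d^3 + d^2*(26*m + 636) + d*(-4*m^2 - 396*m - 512) + 60*m^2 + 90*m - 420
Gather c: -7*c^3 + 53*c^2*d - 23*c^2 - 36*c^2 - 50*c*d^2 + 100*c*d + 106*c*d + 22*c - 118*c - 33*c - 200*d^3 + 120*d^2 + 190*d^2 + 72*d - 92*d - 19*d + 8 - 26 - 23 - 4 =-7*c^3 + c^2*(53*d - 59) + c*(-50*d^2 + 206*d - 129) - 200*d^3 + 310*d^2 - 39*d - 45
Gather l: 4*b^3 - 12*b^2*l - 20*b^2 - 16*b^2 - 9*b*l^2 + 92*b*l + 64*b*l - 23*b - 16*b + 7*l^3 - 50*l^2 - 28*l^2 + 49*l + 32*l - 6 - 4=4*b^3 - 36*b^2 - 39*b + 7*l^3 + l^2*(-9*b - 78) + l*(-12*b^2 + 156*b + 81) - 10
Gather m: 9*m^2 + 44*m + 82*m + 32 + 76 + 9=9*m^2 + 126*m + 117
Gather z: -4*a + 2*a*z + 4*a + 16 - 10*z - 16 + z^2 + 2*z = z^2 + z*(2*a - 8)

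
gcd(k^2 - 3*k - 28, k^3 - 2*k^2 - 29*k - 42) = k - 7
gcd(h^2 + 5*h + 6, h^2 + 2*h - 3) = h + 3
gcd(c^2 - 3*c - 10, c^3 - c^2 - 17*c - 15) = c - 5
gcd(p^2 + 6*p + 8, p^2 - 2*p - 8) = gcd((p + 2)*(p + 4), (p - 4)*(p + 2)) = p + 2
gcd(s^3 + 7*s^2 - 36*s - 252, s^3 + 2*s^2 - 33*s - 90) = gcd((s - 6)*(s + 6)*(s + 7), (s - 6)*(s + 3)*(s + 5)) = s - 6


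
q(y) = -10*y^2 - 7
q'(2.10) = -42.00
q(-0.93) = -15.65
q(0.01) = -7.00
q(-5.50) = -309.50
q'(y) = -20*y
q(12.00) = -1447.00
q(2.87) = -89.37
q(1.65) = -34.22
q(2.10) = -51.10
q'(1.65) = -33.00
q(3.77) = -149.13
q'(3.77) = -75.40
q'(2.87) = -57.40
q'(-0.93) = 18.60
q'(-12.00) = 240.00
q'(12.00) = -240.00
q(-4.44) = -204.14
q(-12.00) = -1447.00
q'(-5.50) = 110.00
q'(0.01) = -0.20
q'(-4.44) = 88.80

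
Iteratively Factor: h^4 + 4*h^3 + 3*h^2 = (h + 1)*(h^3 + 3*h^2) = h*(h + 1)*(h^2 + 3*h) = h^2*(h + 1)*(h + 3)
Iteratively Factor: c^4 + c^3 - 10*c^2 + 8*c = (c - 2)*(c^3 + 3*c^2 - 4*c) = (c - 2)*(c + 4)*(c^2 - c) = (c - 2)*(c - 1)*(c + 4)*(c)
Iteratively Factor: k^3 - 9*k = (k + 3)*(k^2 - 3*k) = k*(k + 3)*(k - 3)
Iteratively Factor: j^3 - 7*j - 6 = (j - 3)*(j^2 + 3*j + 2) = (j - 3)*(j + 1)*(j + 2)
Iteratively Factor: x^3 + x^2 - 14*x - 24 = (x + 3)*(x^2 - 2*x - 8) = (x + 2)*(x + 3)*(x - 4)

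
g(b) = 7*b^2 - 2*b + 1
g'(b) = 14*b - 2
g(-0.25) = 1.94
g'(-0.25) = -5.50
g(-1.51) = 19.98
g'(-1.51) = -23.14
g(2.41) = 36.84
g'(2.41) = 31.74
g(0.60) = 2.32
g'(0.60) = 6.40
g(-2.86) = 63.98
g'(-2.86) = -42.04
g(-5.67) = 237.38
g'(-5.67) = -81.38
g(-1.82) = 27.83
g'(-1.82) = -27.48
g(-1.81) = 27.55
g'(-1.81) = -27.34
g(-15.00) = 1606.00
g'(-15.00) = -212.00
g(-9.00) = 586.00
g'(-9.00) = -128.00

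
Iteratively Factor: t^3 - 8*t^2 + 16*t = (t - 4)*(t^2 - 4*t) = t*(t - 4)*(t - 4)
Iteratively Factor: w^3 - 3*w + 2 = (w + 2)*(w^2 - 2*w + 1) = (w - 1)*(w + 2)*(w - 1)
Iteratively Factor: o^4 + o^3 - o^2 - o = (o + 1)*(o^3 - o) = o*(o + 1)*(o^2 - 1) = o*(o + 1)^2*(o - 1)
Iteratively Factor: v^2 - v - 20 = (v - 5)*(v + 4)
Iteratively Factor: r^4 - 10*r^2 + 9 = (r - 1)*(r^3 + r^2 - 9*r - 9) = (r - 1)*(r + 3)*(r^2 - 2*r - 3) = (r - 1)*(r + 1)*(r + 3)*(r - 3)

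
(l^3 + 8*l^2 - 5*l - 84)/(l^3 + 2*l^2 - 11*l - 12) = (l + 7)/(l + 1)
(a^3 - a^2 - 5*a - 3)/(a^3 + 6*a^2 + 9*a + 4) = (a - 3)/(a + 4)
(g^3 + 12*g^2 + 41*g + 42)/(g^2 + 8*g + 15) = (g^2 + 9*g + 14)/(g + 5)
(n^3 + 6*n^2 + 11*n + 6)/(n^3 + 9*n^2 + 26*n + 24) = (n + 1)/(n + 4)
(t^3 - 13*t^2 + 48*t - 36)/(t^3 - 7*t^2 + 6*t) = (t - 6)/t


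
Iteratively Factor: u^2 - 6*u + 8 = (u - 2)*(u - 4)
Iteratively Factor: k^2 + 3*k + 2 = (k + 2)*(k + 1)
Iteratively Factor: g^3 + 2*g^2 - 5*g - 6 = (g - 2)*(g^2 + 4*g + 3) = (g - 2)*(g + 3)*(g + 1)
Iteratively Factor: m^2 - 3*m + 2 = (m - 2)*(m - 1)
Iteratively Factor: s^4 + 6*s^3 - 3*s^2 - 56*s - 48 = (s + 4)*(s^3 + 2*s^2 - 11*s - 12) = (s + 4)^2*(s^2 - 2*s - 3) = (s - 3)*(s + 4)^2*(s + 1)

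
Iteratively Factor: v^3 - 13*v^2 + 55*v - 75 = (v - 5)*(v^2 - 8*v + 15) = (v - 5)*(v - 3)*(v - 5)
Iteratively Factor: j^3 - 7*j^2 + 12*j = (j)*(j^2 - 7*j + 12) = j*(j - 3)*(j - 4)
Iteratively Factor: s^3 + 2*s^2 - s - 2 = (s + 2)*(s^2 - 1) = (s + 1)*(s + 2)*(s - 1)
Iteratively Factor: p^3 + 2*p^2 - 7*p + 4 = (p - 1)*(p^2 + 3*p - 4) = (p - 1)*(p + 4)*(p - 1)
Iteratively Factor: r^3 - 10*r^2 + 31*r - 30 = (r - 2)*(r^2 - 8*r + 15) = (r - 3)*(r - 2)*(r - 5)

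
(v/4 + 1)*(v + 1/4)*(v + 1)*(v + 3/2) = v^4/4 + 27*v^3/16 + 105*v^2/32 + 71*v/32 + 3/8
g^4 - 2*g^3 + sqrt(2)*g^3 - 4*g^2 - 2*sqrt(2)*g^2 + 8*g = g*(g - 2)*(g - sqrt(2))*(g + 2*sqrt(2))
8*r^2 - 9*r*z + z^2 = (-8*r + z)*(-r + z)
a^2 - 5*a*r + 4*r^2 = (a - 4*r)*(a - r)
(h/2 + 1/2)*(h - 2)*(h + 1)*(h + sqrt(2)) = h^4/2 + sqrt(2)*h^3/2 - 3*h^2/2 - 3*sqrt(2)*h/2 - h - sqrt(2)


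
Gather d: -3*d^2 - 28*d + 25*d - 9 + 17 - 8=-3*d^2 - 3*d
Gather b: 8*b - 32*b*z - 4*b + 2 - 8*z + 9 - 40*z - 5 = b*(4 - 32*z) - 48*z + 6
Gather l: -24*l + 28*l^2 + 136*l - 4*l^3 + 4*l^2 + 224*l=-4*l^3 + 32*l^2 + 336*l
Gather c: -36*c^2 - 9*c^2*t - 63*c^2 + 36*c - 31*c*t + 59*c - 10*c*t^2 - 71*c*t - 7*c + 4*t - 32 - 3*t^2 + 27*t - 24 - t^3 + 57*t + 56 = c^2*(-9*t - 99) + c*(-10*t^2 - 102*t + 88) - t^3 - 3*t^2 + 88*t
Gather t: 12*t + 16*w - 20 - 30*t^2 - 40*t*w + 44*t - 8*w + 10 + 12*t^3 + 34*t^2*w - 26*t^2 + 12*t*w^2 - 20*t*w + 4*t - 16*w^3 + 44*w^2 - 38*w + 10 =12*t^3 + t^2*(34*w - 56) + t*(12*w^2 - 60*w + 60) - 16*w^3 + 44*w^2 - 30*w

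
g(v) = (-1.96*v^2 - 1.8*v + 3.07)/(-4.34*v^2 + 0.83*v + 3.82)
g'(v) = (-3.92*v - 1.8)/(-4.34*v^2 + 0.83*v + 3.82) + (8.68*v - 0.83)*(-1.96*v^2 - 1.8*v + 3.07)/(-4.34*v^2 + 0.83*v + 3.82)^2 = (-9.4388*v^2 + 11.6732*v - 9.4241)/(18.8356*v^4 - 7.2044*v^3 - 32.4687*v^2 + 6.3412*v + 14.5924)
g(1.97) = 0.71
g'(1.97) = -0.18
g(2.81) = 0.62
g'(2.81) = -0.06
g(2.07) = 0.69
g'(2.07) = -0.15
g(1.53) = 0.84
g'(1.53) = -0.53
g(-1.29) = -0.48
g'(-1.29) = -2.01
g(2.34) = 0.66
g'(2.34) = -0.10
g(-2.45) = 0.18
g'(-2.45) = -0.16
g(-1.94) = 0.06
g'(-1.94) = -0.34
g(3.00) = 0.61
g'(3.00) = -0.06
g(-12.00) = 0.41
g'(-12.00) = -0.00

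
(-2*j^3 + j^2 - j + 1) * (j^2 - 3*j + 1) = -2*j^5 + 7*j^4 - 6*j^3 + 5*j^2 - 4*j + 1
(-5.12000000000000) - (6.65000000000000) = -11.7700000000000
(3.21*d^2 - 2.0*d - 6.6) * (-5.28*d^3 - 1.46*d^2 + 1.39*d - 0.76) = -16.9488*d^5 + 5.8734*d^4 + 42.2299*d^3 + 4.4164*d^2 - 7.654*d + 5.016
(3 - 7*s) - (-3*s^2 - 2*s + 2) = 3*s^2 - 5*s + 1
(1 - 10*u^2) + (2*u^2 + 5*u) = -8*u^2 + 5*u + 1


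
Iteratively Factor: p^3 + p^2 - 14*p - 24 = (p - 4)*(p^2 + 5*p + 6) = (p - 4)*(p + 3)*(p + 2)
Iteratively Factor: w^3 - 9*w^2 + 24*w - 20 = (w - 2)*(w^2 - 7*w + 10) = (w - 5)*(w - 2)*(w - 2)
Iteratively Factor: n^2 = (n)*(n)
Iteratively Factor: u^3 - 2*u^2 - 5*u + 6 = (u - 3)*(u^2 + u - 2) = (u - 3)*(u + 2)*(u - 1)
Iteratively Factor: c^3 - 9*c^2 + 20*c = (c - 4)*(c^2 - 5*c) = c*(c - 4)*(c - 5)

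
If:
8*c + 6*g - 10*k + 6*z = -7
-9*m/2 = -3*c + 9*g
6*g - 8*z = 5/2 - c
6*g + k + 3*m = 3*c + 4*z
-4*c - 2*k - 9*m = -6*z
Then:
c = 101/114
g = 106/171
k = 221/114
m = -37/57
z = 5/19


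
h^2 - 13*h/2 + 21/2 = (h - 7/2)*(h - 3)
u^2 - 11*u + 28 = (u - 7)*(u - 4)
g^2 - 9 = (g - 3)*(g + 3)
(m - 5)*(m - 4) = m^2 - 9*m + 20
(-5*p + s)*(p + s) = -5*p^2 - 4*p*s + s^2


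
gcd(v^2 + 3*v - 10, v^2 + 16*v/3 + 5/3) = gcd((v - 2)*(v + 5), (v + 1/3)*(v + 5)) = v + 5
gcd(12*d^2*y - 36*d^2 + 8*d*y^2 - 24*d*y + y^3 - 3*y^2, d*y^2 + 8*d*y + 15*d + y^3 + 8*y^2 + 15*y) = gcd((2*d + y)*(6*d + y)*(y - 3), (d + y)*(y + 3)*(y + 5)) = 1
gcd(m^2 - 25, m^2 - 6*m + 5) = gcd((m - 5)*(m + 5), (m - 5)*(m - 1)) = m - 5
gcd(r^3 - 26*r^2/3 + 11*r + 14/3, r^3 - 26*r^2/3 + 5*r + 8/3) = r + 1/3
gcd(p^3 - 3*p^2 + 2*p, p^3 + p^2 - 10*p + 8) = p^2 - 3*p + 2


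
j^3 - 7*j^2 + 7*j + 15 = (j - 5)*(j - 3)*(j + 1)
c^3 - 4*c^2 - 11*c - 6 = (c - 6)*(c + 1)^2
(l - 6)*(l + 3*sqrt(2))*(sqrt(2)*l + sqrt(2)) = sqrt(2)*l^3 - 5*sqrt(2)*l^2 + 6*l^2 - 30*l - 6*sqrt(2)*l - 36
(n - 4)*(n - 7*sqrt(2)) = n^2 - 7*sqrt(2)*n - 4*n + 28*sqrt(2)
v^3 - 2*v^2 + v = v*(v - 1)^2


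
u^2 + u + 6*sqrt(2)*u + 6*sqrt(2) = (u + 1)*(u + 6*sqrt(2))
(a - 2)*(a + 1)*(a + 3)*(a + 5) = a^4 + 7*a^3 + 5*a^2 - 31*a - 30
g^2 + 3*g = g*(g + 3)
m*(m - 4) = m^2 - 4*m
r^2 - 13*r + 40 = (r - 8)*(r - 5)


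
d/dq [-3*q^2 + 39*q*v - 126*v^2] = -6*q + 39*v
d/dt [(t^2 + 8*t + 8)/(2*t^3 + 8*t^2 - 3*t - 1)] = (-2*t^4 - 32*t^3 - 115*t^2 - 130*t + 16)/(4*t^6 + 32*t^5 + 52*t^4 - 52*t^3 - 7*t^2 + 6*t + 1)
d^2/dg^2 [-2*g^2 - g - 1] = -4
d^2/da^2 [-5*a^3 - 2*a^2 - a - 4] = -30*a - 4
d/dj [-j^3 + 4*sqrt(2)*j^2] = j*(-3*j + 8*sqrt(2))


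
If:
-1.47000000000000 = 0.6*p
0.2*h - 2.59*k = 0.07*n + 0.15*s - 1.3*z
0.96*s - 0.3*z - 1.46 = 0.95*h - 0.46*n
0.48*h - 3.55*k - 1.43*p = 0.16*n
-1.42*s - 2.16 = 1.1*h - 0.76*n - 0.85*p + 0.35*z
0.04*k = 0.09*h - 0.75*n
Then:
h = -3.27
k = 0.56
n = -0.42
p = -2.45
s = -1.05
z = 1.48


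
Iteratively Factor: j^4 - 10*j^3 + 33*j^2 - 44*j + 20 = (j - 2)*(j^3 - 8*j^2 + 17*j - 10) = (j - 2)*(j - 1)*(j^2 - 7*j + 10) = (j - 2)^2*(j - 1)*(j - 5)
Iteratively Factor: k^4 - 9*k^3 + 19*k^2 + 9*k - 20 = (k - 1)*(k^3 - 8*k^2 + 11*k + 20) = (k - 4)*(k - 1)*(k^2 - 4*k - 5) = (k - 4)*(k - 1)*(k + 1)*(k - 5)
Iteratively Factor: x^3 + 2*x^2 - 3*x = (x + 3)*(x^2 - x) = x*(x + 3)*(x - 1)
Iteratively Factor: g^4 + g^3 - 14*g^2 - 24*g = (g)*(g^3 + g^2 - 14*g - 24) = g*(g + 2)*(g^2 - g - 12) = g*(g - 4)*(g + 2)*(g + 3)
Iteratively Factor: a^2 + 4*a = (a + 4)*(a)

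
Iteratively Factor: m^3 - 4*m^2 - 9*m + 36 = (m + 3)*(m^2 - 7*m + 12) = (m - 4)*(m + 3)*(m - 3)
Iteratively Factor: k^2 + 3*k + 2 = (k + 2)*(k + 1)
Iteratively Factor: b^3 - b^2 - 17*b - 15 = (b + 1)*(b^2 - 2*b - 15) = (b - 5)*(b + 1)*(b + 3)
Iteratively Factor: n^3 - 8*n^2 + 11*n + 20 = (n - 5)*(n^2 - 3*n - 4) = (n - 5)*(n + 1)*(n - 4)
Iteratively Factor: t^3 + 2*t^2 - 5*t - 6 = (t + 3)*(t^2 - t - 2) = (t + 1)*(t + 3)*(t - 2)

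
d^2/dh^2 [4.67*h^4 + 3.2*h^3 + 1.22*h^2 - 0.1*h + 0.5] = 56.04*h^2 + 19.2*h + 2.44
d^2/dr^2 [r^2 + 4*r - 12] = 2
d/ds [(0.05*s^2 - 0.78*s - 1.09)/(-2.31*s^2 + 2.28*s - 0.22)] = (-1.6878*s^2 - 5.0578*s + 2.6568)/(5.3361*s^4 - 10.5336*s^3 + 6.2148*s^2 - 1.0032*s + 0.0484)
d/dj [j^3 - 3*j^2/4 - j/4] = 3*j^2 - 3*j/2 - 1/4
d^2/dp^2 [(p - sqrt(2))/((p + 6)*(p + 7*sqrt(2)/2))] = 4*(4*(p + 6)^2*(p - sqrt(2)) - 2*(p + 6)^2*(2*p + 7*sqrt(2)) + 2*(p + 6)*(p - sqrt(2))*(2*p + 7*sqrt(2)) - (p + 6)*(2*p + 7*sqrt(2))^2 + (p - sqrt(2))*(2*p + 7*sqrt(2))^2)/((p + 6)^3*(2*p + 7*sqrt(2))^3)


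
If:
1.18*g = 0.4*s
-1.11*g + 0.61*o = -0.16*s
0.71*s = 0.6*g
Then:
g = 0.00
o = 0.00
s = 0.00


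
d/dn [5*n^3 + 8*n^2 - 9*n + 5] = 15*n^2 + 16*n - 9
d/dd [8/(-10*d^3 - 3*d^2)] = 48*(5*d + 1)/(d^3*(10*d + 3)^2)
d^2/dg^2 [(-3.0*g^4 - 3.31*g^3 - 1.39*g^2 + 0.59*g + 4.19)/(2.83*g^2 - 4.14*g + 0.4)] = (-48.0534*g^6 + 210.8916*g^5 - 328.8888*g^4 - 49.602846*g^3 + 237.912786*g^2 - 301.730148*g + 135.652968)/(22.665187*g^6 - 99.470538*g^5 + 155.125884*g^4 - 99.076824*g^3 + 21.92592*g^2 - 1.9872*g + 0.064)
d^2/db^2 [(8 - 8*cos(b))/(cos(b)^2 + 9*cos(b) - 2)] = 16*(9*(1 - cos(2*b))^2*cos(b) - 13*(1 - cos(2*b))^2 + 59*cos(b) - 182*cos(2*b) - 9*cos(3*b) - 2*cos(5*b) + 390)/(18*cos(b) + cos(2*b) - 3)^3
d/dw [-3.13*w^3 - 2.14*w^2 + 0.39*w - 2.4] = -9.39*w^2 - 4.28*w + 0.39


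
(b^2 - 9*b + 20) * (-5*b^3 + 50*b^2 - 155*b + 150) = -5*b^5 + 95*b^4 - 705*b^3 + 2545*b^2 - 4450*b + 3000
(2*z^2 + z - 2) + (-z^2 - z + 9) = z^2 + 7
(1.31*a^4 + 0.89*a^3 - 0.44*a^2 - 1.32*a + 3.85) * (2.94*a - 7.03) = 3.8514*a^5 - 6.5927*a^4 - 7.5503*a^3 - 0.7876*a^2 + 20.5986*a - 27.0655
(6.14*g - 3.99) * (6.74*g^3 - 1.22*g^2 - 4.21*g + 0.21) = 41.3836*g^4 - 34.3834*g^3 - 20.9816*g^2 + 18.0873*g - 0.8379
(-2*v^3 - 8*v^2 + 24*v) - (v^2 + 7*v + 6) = -2*v^3 - 9*v^2 + 17*v - 6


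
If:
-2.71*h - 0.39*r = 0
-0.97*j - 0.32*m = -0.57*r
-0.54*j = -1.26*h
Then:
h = -0.143911439114391*r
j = -0.335793357933579*r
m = 2.79912361623616*r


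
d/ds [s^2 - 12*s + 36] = 2*s - 12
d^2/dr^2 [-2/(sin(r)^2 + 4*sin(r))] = 4*(2*sin(r) + 6 + 5/sin(r) - 12/sin(r)^2 - 16/sin(r)^3)/(sin(r) + 4)^3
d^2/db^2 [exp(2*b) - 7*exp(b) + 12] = (4*exp(b) - 7)*exp(b)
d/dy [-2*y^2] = -4*y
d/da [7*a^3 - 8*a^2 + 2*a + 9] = 21*a^2 - 16*a + 2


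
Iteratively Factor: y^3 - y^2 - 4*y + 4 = (y + 2)*(y^2 - 3*y + 2) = (y - 1)*(y + 2)*(y - 2)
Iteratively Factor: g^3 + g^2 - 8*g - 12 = (g + 2)*(g^2 - g - 6) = (g - 3)*(g + 2)*(g + 2)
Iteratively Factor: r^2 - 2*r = (r)*(r - 2)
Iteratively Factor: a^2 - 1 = (a + 1)*(a - 1)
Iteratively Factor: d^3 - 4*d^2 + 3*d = (d)*(d^2 - 4*d + 3) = d*(d - 1)*(d - 3)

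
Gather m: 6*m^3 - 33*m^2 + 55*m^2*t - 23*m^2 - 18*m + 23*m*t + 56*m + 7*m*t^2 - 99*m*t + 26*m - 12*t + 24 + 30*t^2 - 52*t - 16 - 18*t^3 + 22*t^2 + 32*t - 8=6*m^3 + m^2*(55*t - 56) + m*(7*t^2 - 76*t + 64) - 18*t^3 + 52*t^2 - 32*t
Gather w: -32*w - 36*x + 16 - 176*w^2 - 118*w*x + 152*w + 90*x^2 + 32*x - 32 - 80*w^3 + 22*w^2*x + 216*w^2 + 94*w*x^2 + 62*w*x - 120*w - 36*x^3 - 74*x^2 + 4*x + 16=-80*w^3 + w^2*(22*x + 40) + w*(94*x^2 - 56*x) - 36*x^3 + 16*x^2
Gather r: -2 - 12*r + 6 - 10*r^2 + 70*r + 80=-10*r^2 + 58*r + 84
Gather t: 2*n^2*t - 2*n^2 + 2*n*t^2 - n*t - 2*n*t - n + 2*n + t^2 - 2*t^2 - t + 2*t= -2*n^2 + n + t^2*(2*n - 1) + t*(2*n^2 - 3*n + 1)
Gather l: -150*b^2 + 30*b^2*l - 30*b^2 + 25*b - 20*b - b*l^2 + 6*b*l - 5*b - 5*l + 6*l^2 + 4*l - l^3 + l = -180*b^2 - l^3 + l^2*(6 - b) + l*(30*b^2 + 6*b)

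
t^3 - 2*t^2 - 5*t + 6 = (t - 3)*(t - 1)*(t + 2)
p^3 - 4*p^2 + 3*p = p*(p - 3)*(p - 1)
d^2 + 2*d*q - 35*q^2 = (d - 5*q)*(d + 7*q)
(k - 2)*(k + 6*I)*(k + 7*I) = k^3 - 2*k^2 + 13*I*k^2 - 42*k - 26*I*k + 84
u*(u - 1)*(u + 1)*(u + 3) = u^4 + 3*u^3 - u^2 - 3*u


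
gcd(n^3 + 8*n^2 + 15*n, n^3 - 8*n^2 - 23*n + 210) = n + 5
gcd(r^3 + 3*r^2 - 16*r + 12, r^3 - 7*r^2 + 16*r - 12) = r - 2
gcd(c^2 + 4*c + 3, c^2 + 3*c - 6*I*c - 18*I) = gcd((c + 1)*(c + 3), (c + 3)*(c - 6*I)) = c + 3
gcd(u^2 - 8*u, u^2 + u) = u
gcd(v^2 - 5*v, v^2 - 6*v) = v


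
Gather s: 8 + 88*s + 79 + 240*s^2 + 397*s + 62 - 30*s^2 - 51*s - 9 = 210*s^2 + 434*s + 140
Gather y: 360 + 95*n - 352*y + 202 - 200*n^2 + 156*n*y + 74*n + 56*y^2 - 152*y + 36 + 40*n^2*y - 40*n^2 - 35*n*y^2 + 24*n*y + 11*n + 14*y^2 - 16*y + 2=-240*n^2 + 180*n + y^2*(70 - 35*n) + y*(40*n^2 + 180*n - 520) + 600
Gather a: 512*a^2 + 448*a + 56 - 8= 512*a^2 + 448*a + 48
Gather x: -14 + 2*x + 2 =2*x - 12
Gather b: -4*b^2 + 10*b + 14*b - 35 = -4*b^2 + 24*b - 35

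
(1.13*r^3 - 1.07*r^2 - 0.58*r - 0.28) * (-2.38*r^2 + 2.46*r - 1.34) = -2.6894*r^5 + 5.3264*r^4 - 2.766*r^3 + 0.6734*r^2 + 0.0883999999999999*r + 0.3752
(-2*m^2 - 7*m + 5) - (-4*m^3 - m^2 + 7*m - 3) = 4*m^3 - m^2 - 14*m + 8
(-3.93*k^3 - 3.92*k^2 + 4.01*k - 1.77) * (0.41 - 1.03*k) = 4.0479*k^4 + 2.4263*k^3 - 5.7375*k^2 + 3.4672*k - 0.7257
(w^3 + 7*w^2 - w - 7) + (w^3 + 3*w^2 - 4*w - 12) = 2*w^3 + 10*w^2 - 5*w - 19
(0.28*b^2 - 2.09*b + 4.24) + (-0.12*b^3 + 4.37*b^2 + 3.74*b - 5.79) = -0.12*b^3 + 4.65*b^2 + 1.65*b - 1.55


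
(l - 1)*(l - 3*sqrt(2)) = l^2 - 3*sqrt(2)*l - l + 3*sqrt(2)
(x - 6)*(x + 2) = x^2 - 4*x - 12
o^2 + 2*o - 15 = (o - 3)*(o + 5)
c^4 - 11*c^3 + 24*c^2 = c^2*(c - 8)*(c - 3)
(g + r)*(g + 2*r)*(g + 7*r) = g^3 + 10*g^2*r + 23*g*r^2 + 14*r^3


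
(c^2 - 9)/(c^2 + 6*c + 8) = (c^2 - 9)/(c^2 + 6*c + 8)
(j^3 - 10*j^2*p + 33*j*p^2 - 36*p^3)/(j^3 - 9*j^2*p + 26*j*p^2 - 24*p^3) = (-j + 3*p)/(-j + 2*p)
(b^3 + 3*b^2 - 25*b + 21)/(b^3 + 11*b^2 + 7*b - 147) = (b - 1)/(b + 7)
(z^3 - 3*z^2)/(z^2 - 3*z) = z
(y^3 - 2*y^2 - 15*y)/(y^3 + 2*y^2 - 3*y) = (y - 5)/(y - 1)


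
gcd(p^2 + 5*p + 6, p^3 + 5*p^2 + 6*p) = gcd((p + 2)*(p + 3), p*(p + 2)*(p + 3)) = p^2 + 5*p + 6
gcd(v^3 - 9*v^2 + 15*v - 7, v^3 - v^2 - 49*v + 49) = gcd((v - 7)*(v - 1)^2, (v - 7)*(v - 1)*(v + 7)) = v^2 - 8*v + 7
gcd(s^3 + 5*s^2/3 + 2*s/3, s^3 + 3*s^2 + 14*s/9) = s^2 + 2*s/3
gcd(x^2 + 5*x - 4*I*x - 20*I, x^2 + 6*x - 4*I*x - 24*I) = x - 4*I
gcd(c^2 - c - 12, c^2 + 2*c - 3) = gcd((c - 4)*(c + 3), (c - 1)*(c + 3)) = c + 3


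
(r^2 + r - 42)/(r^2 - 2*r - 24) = (r + 7)/(r + 4)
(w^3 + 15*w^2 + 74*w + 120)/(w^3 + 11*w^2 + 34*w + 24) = (w + 5)/(w + 1)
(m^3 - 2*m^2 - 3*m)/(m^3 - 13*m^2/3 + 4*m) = 3*(m + 1)/(3*m - 4)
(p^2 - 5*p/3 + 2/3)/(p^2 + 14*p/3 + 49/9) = 3*(3*p^2 - 5*p + 2)/(9*p^2 + 42*p + 49)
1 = 1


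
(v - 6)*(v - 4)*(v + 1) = v^3 - 9*v^2 + 14*v + 24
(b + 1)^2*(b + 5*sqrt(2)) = b^3 + 2*b^2 + 5*sqrt(2)*b^2 + b + 10*sqrt(2)*b + 5*sqrt(2)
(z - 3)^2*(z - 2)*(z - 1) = z^4 - 9*z^3 + 29*z^2 - 39*z + 18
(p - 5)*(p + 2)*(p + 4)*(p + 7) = p^4 + 8*p^3 - 15*p^2 - 194*p - 280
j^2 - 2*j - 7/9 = (j - 7/3)*(j + 1/3)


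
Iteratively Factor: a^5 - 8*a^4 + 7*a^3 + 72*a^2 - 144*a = (a)*(a^4 - 8*a^3 + 7*a^2 + 72*a - 144) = a*(a - 4)*(a^3 - 4*a^2 - 9*a + 36) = a*(a - 4)^2*(a^2 - 9) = a*(a - 4)^2*(a + 3)*(a - 3)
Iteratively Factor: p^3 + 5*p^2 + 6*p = (p)*(p^2 + 5*p + 6) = p*(p + 3)*(p + 2)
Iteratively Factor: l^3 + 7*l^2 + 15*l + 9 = (l + 3)*(l^2 + 4*l + 3) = (l + 3)^2*(l + 1)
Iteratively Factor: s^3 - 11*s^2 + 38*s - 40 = (s - 5)*(s^2 - 6*s + 8) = (s - 5)*(s - 2)*(s - 4)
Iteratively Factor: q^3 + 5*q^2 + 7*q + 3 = (q + 1)*(q^2 + 4*q + 3) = (q + 1)^2*(q + 3)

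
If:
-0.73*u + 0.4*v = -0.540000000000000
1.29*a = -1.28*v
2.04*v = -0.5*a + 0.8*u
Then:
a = -0.53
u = 1.03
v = 0.54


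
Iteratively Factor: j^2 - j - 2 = (j - 2)*(j + 1)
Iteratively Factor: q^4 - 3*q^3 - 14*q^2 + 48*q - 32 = (q + 4)*(q^3 - 7*q^2 + 14*q - 8) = (q - 1)*(q + 4)*(q^2 - 6*q + 8) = (q - 2)*(q - 1)*(q + 4)*(q - 4)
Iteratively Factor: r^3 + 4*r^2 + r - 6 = (r - 1)*(r^2 + 5*r + 6) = (r - 1)*(r + 3)*(r + 2)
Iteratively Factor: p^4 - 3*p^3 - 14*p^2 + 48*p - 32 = (p - 1)*(p^3 - 2*p^2 - 16*p + 32) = (p - 4)*(p - 1)*(p^2 + 2*p - 8) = (p - 4)*(p - 1)*(p + 4)*(p - 2)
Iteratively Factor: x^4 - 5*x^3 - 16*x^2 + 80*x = (x)*(x^3 - 5*x^2 - 16*x + 80) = x*(x - 5)*(x^2 - 16) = x*(x - 5)*(x + 4)*(x - 4)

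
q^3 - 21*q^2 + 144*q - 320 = (q - 8)^2*(q - 5)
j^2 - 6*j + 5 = (j - 5)*(j - 1)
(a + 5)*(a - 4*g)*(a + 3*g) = a^3 - a^2*g + 5*a^2 - 12*a*g^2 - 5*a*g - 60*g^2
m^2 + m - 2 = (m - 1)*(m + 2)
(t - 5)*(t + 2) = t^2 - 3*t - 10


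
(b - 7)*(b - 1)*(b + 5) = b^3 - 3*b^2 - 33*b + 35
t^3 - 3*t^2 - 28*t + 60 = (t - 6)*(t - 2)*(t + 5)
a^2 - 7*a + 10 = (a - 5)*(a - 2)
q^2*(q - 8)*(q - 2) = q^4 - 10*q^3 + 16*q^2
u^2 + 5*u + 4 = (u + 1)*(u + 4)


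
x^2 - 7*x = x*(x - 7)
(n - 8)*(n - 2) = n^2 - 10*n + 16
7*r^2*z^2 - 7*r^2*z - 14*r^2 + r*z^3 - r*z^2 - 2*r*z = (7*r + z)*(z - 2)*(r*z + r)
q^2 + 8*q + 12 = (q + 2)*(q + 6)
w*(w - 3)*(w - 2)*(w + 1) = w^4 - 4*w^3 + w^2 + 6*w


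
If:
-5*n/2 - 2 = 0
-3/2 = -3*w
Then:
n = -4/5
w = 1/2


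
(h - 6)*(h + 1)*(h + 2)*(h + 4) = h^4 + h^3 - 28*h^2 - 76*h - 48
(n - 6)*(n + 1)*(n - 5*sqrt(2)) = n^3 - 5*sqrt(2)*n^2 - 5*n^2 - 6*n + 25*sqrt(2)*n + 30*sqrt(2)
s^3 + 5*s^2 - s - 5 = (s - 1)*(s + 1)*(s + 5)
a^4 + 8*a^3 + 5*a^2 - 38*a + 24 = (a - 1)^2*(a + 4)*(a + 6)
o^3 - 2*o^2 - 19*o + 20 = (o - 5)*(o - 1)*(o + 4)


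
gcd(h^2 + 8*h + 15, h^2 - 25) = h + 5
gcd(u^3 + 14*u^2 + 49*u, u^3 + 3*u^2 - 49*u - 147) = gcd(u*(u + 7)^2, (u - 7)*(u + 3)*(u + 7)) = u + 7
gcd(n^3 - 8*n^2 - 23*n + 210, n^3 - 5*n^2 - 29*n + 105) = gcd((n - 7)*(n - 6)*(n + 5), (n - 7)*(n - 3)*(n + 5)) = n^2 - 2*n - 35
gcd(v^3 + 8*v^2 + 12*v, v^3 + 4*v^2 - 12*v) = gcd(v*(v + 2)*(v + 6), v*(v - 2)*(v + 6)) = v^2 + 6*v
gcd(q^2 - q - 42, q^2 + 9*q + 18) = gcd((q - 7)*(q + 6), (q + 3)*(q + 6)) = q + 6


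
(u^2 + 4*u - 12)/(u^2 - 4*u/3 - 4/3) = 3*(u + 6)/(3*u + 2)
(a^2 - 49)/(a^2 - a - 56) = (a - 7)/(a - 8)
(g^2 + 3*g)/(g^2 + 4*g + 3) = g/(g + 1)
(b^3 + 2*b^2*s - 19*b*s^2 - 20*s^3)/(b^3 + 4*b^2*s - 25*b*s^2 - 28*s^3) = (b + 5*s)/(b + 7*s)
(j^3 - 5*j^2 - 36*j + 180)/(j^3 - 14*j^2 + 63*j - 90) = (j + 6)/(j - 3)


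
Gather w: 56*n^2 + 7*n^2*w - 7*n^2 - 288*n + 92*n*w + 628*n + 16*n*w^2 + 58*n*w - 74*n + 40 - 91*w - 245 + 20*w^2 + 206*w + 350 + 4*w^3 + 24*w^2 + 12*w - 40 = 49*n^2 + 266*n + 4*w^3 + w^2*(16*n + 44) + w*(7*n^2 + 150*n + 127) + 105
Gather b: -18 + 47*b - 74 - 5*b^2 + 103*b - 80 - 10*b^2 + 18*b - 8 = -15*b^2 + 168*b - 180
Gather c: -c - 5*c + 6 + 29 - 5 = 30 - 6*c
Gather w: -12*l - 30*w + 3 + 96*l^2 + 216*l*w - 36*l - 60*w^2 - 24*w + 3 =96*l^2 - 48*l - 60*w^2 + w*(216*l - 54) + 6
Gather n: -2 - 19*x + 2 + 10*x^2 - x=10*x^2 - 20*x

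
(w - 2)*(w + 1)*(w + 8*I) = w^3 - w^2 + 8*I*w^2 - 2*w - 8*I*w - 16*I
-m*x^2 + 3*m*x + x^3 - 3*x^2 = x*(-m + x)*(x - 3)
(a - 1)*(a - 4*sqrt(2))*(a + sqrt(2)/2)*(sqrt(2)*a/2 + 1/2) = sqrt(2)*a^4/2 - 3*a^3 - sqrt(2)*a^3/2 - 15*sqrt(2)*a^2/4 + 3*a^2 - 2*a + 15*sqrt(2)*a/4 + 2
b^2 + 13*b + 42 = (b + 6)*(b + 7)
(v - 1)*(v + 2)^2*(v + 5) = v^4 + 8*v^3 + 15*v^2 - 4*v - 20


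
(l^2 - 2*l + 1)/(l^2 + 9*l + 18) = (l^2 - 2*l + 1)/(l^2 + 9*l + 18)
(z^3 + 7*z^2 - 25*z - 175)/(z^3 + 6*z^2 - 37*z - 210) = (z - 5)/(z - 6)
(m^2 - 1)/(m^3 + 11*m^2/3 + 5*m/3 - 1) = 3*(m - 1)/(3*m^2 + 8*m - 3)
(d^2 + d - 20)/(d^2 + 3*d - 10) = (d - 4)/(d - 2)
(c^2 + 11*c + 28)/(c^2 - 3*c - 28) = (c + 7)/(c - 7)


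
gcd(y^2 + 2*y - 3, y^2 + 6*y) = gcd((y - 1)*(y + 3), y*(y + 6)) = 1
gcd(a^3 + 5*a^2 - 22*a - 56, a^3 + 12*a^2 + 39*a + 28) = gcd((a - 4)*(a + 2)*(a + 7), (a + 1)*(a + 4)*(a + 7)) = a + 7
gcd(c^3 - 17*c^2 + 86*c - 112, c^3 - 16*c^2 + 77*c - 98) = c^2 - 9*c + 14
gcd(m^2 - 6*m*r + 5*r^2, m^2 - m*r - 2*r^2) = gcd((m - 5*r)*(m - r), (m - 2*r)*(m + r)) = 1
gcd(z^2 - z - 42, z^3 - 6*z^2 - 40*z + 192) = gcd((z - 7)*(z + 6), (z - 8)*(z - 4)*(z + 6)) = z + 6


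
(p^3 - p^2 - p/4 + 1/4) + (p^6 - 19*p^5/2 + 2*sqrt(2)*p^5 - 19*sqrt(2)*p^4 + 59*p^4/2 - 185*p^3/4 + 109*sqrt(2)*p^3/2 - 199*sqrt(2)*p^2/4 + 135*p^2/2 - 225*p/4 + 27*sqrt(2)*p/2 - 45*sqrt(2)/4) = p^6 - 19*p^5/2 + 2*sqrt(2)*p^5 - 19*sqrt(2)*p^4 + 59*p^4/2 - 181*p^3/4 + 109*sqrt(2)*p^3/2 - 199*sqrt(2)*p^2/4 + 133*p^2/2 - 113*p/2 + 27*sqrt(2)*p/2 - 45*sqrt(2)/4 + 1/4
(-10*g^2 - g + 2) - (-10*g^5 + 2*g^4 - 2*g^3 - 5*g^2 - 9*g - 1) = 10*g^5 - 2*g^4 + 2*g^3 - 5*g^2 + 8*g + 3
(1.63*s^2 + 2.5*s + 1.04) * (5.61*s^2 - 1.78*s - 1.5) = 9.1443*s^4 + 11.1236*s^3 - 1.0606*s^2 - 5.6012*s - 1.56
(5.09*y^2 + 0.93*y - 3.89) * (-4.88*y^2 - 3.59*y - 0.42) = -24.8392*y^4 - 22.8115*y^3 + 13.5067*y^2 + 13.5745*y + 1.6338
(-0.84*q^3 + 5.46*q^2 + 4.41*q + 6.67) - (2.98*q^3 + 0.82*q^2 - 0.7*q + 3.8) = -3.82*q^3 + 4.64*q^2 + 5.11*q + 2.87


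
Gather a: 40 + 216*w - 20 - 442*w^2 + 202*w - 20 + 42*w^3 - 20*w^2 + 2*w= 42*w^3 - 462*w^2 + 420*w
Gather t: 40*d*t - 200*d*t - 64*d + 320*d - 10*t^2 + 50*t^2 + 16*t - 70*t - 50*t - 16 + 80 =256*d + 40*t^2 + t*(-160*d - 104) + 64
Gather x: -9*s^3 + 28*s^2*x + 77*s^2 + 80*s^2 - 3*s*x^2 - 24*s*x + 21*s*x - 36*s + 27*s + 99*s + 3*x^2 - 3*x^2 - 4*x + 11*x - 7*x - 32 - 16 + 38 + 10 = -9*s^3 + 157*s^2 - 3*s*x^2 + 90*s + x*(28*s^2 - 3*s)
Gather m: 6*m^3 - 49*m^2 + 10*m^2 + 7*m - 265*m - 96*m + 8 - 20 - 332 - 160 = 6*m^3 - 39*m^2 - 354*m - 504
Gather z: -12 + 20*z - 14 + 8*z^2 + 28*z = 8*z^2 + 48*z - 26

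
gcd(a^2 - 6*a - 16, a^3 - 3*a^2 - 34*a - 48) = a^2 - 6*a - 16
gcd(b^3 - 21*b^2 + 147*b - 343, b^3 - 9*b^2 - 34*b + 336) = b - 7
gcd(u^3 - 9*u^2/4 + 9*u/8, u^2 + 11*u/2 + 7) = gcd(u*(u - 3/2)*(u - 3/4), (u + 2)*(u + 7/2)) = 1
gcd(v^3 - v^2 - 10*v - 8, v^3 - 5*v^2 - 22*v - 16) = v^2 + 3*v + 2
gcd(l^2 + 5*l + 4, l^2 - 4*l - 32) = l + 4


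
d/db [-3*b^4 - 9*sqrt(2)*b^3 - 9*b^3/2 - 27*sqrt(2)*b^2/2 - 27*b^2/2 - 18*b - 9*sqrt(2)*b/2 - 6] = -12*b^3 - 27*sqrt(2)*b^2 - 27*b^2/2 - 27*sqrt(2)*b - 27*b - 18 - 9*sqrt(2)/2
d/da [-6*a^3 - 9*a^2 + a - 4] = -18*a^2 - 18*a + 1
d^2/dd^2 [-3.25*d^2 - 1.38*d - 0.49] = -6.50000000000000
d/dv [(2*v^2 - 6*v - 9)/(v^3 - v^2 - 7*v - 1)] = (-2*v^4 + 12*v^3 + 7*v^2 - 22*v - 57)/(v^6 - 2*v^5 - 13*v^4 + 12*v^3 + 51*v^2 + 14*v + 1)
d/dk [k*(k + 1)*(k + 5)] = 3*k^2 + 12*k + 5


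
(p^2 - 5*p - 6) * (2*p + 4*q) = 2*p^3 + 4*p^2*q - 10*p^2 - 20*p*q - 12*p - 24*q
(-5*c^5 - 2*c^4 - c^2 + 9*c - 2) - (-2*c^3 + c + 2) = -5*c^5 - 2*c^4 + 2*c^3 - c^2 + 8*c - 4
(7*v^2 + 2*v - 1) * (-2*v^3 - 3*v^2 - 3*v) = -14*v^5 - 25*v^4 - 25*v^3 - 3*v^2 + 3*v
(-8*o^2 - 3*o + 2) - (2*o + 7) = -8*o^2 - 5*o - 5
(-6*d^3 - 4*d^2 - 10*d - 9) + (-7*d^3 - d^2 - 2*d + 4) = -13*d^3 - 5*d^2 - 12*d - 5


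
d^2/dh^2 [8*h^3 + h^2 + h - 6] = 48*h + 2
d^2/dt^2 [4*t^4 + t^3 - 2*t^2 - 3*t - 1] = 48*t^2 + 6*t - 4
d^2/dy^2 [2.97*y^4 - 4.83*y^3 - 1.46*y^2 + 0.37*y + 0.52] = 35.64*y^2 - 28.98*y - 2.92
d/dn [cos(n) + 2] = -sin(n)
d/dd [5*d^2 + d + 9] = 10*d + 1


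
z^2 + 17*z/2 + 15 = (z + 5/2)*(z + 6)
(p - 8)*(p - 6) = p^2 - 14*p + 48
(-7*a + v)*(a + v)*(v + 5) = -7*a^2*v - 35*a^2 - 6*a*v^2 - 30*a*v + v^3 + 5*v^2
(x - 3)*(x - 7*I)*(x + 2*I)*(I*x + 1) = I*x^4 + 6*x^3 - 3*I*x^3 - 18*x^2 + 9*I*x^2 + 14*x - 27*I*x - 42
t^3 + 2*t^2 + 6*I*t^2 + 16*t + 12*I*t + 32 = (t + 2)*(t - 2*I)*(t + 8*I)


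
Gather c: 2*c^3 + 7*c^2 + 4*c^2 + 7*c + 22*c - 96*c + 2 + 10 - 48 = 2*c^3 + 11*c^2 - 67*c - 36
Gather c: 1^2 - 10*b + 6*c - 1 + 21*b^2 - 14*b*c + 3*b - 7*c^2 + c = 21*b^2 - 7*b - 7*c^2 + c*(7 - 14*b)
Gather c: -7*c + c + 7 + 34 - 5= 36 - 6*c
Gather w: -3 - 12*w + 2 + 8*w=-4*w - 1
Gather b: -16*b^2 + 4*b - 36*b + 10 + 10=-16*b^2 - 32*b + 20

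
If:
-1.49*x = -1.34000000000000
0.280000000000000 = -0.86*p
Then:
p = -0.33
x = 0.90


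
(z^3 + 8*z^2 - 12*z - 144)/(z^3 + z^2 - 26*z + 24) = (z + 6)/(z - 1)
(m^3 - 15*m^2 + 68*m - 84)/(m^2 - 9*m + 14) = m - 6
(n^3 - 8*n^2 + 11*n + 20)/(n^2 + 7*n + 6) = (n^2 - 9*n + 20)/(n + 6)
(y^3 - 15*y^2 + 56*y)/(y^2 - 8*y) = y - 7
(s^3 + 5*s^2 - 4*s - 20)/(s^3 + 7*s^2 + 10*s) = (s - 2)/s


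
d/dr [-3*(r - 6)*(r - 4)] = 30 - 6*r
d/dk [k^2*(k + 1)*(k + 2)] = k*(4*k^2 + 9*k + 4)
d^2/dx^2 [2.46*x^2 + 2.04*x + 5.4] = 4.92000000000000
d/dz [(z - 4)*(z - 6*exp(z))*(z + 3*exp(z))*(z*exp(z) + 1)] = (z - 4)*(z + 1)*(z - 6*exp(z))*(z + 3*exp(z))*exp(z) + (z - 4)*(z - 6*exp(z))*(z*exp(z) + 1)*(3*exp(z) + 1) - (z - 4)*(z + 3*exp(z))*(z*exp(z) + 1)*(6*exp(z) - 1) + (z - 6*exp(z))*(z + 3*exp(z))*(z*exp(z) + 1)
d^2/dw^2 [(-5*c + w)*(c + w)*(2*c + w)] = -4*c + 6*w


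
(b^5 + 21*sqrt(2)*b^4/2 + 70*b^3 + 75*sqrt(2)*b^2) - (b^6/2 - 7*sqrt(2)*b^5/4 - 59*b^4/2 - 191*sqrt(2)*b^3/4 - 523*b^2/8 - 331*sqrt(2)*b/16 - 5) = -b^6/2 + b^5 + 7*sqrt(2)*b^5/4 + 21*sqrt(2)*b^4/2 + 59*b^4/2 + 191*sqrt(2)*b^3/4 + 70*b^3 + 523*b^2/8 + 75*sqrt(2)*b^2 + 331*sqrt(2)*b/16 + 5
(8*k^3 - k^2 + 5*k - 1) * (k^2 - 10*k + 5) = 8*k^5 - 81*k^4 + 55*k^3 - 56*k^2 + 35*k - 5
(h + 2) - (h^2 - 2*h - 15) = -h^2 + 3*h + 17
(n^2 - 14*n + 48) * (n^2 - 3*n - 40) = n^4 - 17*n^3 + 50*n^2 + 416*n - 1920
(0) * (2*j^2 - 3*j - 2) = 0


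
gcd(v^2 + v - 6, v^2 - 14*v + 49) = 1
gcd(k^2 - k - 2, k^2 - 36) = 1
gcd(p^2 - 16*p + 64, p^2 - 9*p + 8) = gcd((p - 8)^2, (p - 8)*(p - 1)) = p - 8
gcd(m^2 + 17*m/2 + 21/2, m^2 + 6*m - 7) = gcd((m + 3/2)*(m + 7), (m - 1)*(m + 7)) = m + 7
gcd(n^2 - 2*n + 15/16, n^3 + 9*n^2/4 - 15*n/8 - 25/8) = n - 5/4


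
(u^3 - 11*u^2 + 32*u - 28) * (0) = 0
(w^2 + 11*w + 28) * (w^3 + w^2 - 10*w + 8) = w^5 + 12*w^4 + 29*w^3 - 74*w^2 - 192*w + 224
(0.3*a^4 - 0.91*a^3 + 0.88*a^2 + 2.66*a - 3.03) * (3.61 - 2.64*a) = -0.792*a^5 + 3.4854*a^4 - 5.6083*a^3 - 3.8456*a^2 + 17.6018*a - 10.9383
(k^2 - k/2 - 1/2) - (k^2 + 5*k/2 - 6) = 11/2 - 3*k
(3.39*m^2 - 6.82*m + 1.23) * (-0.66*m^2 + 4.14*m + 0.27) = -2.2374*m^4 + 18.5358*m^3 - 28.1313*m^2 + 3.2508*m + 0.3321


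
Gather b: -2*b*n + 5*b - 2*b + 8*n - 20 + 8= b*(3 - 2*n) + 8*n - 12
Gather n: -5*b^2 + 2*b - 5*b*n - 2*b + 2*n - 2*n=-5*b^2 - 5*b*n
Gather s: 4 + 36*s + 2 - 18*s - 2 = 18*s + 4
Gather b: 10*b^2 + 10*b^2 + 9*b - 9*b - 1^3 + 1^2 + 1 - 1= 20*b^2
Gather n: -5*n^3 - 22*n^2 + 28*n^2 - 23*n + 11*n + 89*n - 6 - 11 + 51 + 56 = -5*n^3 + 6*n^2 + 77*n + 90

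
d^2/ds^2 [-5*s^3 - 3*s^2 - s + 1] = -30*s - 6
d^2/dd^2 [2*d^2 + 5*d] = 4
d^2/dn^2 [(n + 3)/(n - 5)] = 16/(n - 5)^3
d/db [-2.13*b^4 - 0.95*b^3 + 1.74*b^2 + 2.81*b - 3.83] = -8.52*b^3 - 2.85*b^2 + 3.48*b + 2.81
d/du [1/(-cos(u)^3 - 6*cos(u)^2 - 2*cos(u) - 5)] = (3*sin(u)^2 - 12*cos(u) - 5)*sin(u)/(cos(u)^3 + 6*cos(u)^2 + 2*cos(u) + 5)^2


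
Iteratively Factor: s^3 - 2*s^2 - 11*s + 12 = (s + 3)*(s^2 - 5*s + 4) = (s - 4)*(s + 3)*(s - 1)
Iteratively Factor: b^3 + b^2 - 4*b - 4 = (b + 1)*(b^2 - 4) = (b + 1)*(b + 2)*(b - 2)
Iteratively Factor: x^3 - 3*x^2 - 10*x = (x)*(x^2 - 3*x - 10) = x*(x + 2)*(x - 5)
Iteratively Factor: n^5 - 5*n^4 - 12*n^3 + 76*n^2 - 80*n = (n - 2)*(n^4 - 3*n^3 - 18*n^2 + 40*n) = (n - 5)*(n - 2)*(n^3 + 2*n^2 - 8*n) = (n - 5)*(n - 2)^2*(n^2 + 4*n) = (n - 5)*(n - 2)^2*(n + 4)*(n)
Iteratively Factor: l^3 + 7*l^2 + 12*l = (l + 4)*(l^2 + 3*l) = (l + 3)*(l + 4)*(l)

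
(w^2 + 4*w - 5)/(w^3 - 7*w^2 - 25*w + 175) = (w - 1)/(w^2 - 12*w + 35)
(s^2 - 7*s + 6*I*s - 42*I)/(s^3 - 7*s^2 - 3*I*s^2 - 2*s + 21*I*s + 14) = (s + 6*I)/(s^2 - 3*I*s - 2)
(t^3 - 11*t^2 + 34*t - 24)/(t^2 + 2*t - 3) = (t^2 - 10*t + 24)/(t + 3)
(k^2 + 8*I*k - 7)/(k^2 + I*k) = (k + 7*I)/k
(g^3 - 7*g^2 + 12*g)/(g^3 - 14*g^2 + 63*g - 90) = g*(g - 4)/(g^2 - 11*g + 30)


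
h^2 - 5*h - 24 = (h - 8)*(h + 3)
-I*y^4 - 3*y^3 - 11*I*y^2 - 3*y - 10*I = (y - 5*I)*(y - I)*(y + 2*I)*(-I*y + 1)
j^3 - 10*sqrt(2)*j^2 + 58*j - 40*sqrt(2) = (j - 5*sqrt(2))*(j - 4*sqrt(2))*(j - sqrt(2))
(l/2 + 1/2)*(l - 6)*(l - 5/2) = l^3/2 - 15*l^2/4 + 13*l/4 + 15/2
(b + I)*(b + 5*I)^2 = b^3 + 11*I*b^2 - 35*b - 25*I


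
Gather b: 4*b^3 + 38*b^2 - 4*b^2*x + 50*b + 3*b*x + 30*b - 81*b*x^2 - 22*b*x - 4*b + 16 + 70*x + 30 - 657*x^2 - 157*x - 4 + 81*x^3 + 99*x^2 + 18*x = 4*b^3 + b^2*(38 - 4*x) + b*(-81*x^2 - 19*x + 76) + 81*x^3 - 558*x^2 - 69*x + 42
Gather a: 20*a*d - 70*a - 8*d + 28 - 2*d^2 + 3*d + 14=a*(20*d - 70) - 2*d^2 - 5*d + 42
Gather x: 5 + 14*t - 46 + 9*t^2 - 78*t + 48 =9*t^2 - 64*t + 7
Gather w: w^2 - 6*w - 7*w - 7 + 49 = w^2 - 13*w + 42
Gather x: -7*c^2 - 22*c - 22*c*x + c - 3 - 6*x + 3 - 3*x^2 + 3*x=-7*c^2 - 21*c - 3*x^2 + x*(-22*c - 3)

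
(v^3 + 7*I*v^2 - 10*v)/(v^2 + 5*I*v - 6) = v*(v + 5*I)/(v + 3*I)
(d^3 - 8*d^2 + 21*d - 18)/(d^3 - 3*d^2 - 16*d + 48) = (d^2 - 5*d + 6)/(d^2 - 16)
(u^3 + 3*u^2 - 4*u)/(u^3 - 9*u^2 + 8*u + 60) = u*(u^2 + 3*u - 4)/(u^3 - 9*u^2 + 8*u + 60)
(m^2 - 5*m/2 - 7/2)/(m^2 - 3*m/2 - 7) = (m + 1)/(m + 2)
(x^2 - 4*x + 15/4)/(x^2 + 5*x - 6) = (x^2 - 4*x + 15/4)/(x^2 + 5*x - 6)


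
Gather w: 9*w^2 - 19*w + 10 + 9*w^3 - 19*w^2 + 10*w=9*w^3 - 10*w^2 - 9*w + 10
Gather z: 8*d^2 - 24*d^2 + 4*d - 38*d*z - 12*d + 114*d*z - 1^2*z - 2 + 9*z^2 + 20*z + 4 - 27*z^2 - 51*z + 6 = -16*d^2 - 8*d - 18*z^2 + z*(76*d - 32) + 8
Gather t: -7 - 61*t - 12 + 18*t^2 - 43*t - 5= 18*t^2 - 104*t - 24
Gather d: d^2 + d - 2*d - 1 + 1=d^2 - d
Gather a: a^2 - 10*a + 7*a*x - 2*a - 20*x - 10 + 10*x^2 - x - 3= a^2 + a*(7*x - 12) + 10*x^2 - 21*x - 13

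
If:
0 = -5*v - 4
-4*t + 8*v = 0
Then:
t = -8/5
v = -4/5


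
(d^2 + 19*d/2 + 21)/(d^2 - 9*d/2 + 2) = (2*d^2 + 19*d + 42)/(2*d^2 - 9*d + 4)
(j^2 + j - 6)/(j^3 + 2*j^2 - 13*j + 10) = (j + 3)/(j^2 + 4*j - 5)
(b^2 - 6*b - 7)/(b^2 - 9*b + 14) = (b + 1)/(b - 2)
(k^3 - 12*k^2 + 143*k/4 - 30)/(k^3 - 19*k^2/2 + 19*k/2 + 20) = (k - 3/2)/(k + 1)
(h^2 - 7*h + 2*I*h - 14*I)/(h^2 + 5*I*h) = (h^2 + h*(-7 + 2*I) - 14*I)/(h*(h + 5*I))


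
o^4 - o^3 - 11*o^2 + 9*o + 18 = (o - 3)*(o - 2)*(o + 1)*(o + 3)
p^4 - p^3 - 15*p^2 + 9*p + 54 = (p - 3)^2*(p + 2)*(p + 3)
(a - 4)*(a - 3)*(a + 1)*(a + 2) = a^4 - 4*a^3 - 7*a^2 + 22*a + 24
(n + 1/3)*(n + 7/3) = n^2 + 8*n/3 + 7/9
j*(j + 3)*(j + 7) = j^3 + 10*j^2 + 21*j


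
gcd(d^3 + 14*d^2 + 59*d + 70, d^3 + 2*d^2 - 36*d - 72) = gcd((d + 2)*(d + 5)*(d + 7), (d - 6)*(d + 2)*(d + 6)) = d + 2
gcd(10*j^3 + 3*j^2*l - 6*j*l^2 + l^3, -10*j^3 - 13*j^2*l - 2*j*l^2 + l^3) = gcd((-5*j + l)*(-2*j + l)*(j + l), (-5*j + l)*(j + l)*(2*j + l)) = 5*j^2 + 4*j*l - l^2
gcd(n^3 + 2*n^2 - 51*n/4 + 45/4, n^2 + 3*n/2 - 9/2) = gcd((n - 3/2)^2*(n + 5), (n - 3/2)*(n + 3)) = n - 3/2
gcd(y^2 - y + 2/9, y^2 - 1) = 1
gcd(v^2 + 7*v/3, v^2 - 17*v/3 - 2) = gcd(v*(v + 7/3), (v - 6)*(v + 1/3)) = 1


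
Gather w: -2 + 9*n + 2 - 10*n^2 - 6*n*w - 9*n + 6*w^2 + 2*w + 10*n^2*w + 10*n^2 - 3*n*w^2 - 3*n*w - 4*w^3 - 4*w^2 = -4*w^3 + w^2*(2 - 3*n) + w*(10*n^2 - 9*n + 2)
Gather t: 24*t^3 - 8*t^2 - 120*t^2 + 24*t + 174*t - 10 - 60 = 24*t^3 - 128*t^2 + 198*t - 70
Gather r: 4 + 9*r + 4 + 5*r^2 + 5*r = 5*r^2 + 14*r + 8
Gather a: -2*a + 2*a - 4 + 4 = 0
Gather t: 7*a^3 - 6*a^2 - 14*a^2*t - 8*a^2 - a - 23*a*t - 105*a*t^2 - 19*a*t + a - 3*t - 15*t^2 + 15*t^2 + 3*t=7*a^3 - 14*a^2 - 105*a*t^2 + t*(-14*a^2 - 42*a)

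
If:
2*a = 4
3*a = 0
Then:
No Solution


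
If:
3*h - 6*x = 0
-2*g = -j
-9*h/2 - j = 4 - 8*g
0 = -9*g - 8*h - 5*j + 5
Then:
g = 109/267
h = -92/267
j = 218/267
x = -46/267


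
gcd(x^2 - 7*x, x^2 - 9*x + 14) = x - 7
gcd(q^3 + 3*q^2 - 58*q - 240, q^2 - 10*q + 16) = q - 8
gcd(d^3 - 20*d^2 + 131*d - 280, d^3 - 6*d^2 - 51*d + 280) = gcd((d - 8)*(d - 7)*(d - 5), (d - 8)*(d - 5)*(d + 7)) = d^2 - 13*d + 40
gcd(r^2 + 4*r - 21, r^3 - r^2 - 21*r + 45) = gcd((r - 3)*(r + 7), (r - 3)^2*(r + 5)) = r - 3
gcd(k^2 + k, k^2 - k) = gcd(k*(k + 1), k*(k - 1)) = k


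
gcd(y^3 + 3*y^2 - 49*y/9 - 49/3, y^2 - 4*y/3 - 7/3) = y - 7/3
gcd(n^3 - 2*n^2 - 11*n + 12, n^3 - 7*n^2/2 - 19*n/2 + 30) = n^2 - n - 12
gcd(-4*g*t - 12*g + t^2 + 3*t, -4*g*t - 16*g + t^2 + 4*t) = -4*g + t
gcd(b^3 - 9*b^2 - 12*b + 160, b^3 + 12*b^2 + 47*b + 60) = b + 4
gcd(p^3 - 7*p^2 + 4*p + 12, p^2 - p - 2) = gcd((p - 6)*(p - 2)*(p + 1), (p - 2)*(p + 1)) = p^2 - p - 2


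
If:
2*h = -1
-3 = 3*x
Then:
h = -1/2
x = -1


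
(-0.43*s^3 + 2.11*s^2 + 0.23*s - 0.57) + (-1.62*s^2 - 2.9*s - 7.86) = -0.43*s^3 + 0.49*s^2 - 2.67*s - 8.43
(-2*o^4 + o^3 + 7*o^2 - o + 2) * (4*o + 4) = -8*o^5 - 4*o^4 + 32*o^3 + 24*o^2 + 4*o + 8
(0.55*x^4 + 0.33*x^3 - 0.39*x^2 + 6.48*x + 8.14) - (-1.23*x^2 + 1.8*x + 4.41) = 0.55*x^4 + 0.33*x^3 + 0.84*x^2 + 4.68*x + 3.73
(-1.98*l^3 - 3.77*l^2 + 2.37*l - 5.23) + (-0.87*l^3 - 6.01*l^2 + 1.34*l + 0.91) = -2.85*l^3 - 9.78*l^2 + 3.71*l - 4.32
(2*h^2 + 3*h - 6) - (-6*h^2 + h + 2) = 8*h^2 + 2*h - 8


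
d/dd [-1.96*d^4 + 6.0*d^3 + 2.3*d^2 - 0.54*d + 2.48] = -7.84*d^3 + 18.0*d^2 + 4.6*d - 0.54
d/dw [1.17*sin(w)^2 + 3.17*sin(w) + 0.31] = (2.34*sin(w) + 3.17)*cos(w)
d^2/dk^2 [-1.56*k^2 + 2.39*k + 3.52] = -3.12000000000000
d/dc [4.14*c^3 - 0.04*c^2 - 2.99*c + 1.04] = 12.42*c^2 - 0.08*c - 2.99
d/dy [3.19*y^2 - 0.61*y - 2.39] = 6.38*y - 0.61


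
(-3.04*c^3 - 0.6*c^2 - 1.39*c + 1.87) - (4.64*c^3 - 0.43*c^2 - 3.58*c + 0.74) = -7.68*c^3 - 0.17*c^2 + 2.19*c + 1.13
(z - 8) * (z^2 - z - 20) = z^3 - 9*z^2 - 12*z + 160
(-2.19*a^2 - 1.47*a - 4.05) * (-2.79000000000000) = 6.1101*a^2 + 4.1013*a + 11.2995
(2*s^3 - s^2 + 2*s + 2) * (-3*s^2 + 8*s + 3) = -6*s^5 + 19*s^4 - 8*s^3 + 7*s^2 + 22*s + 6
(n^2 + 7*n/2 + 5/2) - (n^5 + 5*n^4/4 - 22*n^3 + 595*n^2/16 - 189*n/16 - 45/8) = -n^5 - 5*n^4/4 + 22*n^3 - 579*n^2/16 + 245*n/16 + 65/8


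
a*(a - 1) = a^2 - a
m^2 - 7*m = m*(m - 7)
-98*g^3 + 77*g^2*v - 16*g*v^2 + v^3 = (-7*g + v)^2*(-2*g + v)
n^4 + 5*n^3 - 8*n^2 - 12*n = n*(n - 2)*(n + 1)*(n + 6)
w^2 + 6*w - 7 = (w - 1)*(w + 7)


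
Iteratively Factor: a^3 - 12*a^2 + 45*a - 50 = (a - 2)*(a^2 - 10*a + 25) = (a - 5)*(a - 2)*(a - 5)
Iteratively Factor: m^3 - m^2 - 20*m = (m - 5)*(m^2 + 4*m) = m*(m - 5)*(m + 4)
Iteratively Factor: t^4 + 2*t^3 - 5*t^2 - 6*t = (t + 3)*(t^3 - t^2 - 2*t) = (t + 1)*(t + 3)*(t^2 - 2*t) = t*(t + 1)*(t + 3)*(t - 2)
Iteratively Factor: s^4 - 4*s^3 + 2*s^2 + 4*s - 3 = (s + 1)*(s^3 - 5*s^2 + 7*s - 3) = (s - 3)*(s + 1)*(s^2 - 2*s + 1) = (s - 3)*(s - 1)*(s + 1)*(s - 1)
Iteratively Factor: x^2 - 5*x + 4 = (x - 4)*(x - 1)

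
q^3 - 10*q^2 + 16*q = q*(q - 8)*(q - 2)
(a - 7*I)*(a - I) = a^2 - 8*I*a - 7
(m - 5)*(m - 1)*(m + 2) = m^3 - 4*m^2 - 7*m + 10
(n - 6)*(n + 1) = n^2 - 5*n - 6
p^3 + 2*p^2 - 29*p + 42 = (p - 3)*(p - 2)*(p + 7)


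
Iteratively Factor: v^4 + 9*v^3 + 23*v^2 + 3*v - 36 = (v + 3)*(v^3 + 6*v^2 + 5*v - 12) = (v + 3)^2*(v^2 + 3*v - 4) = (v + 3)^2*(v + 4)*(v - 1)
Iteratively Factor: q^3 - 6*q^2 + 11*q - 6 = (q - 3)*(q^2 - 3*q + 2) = (q - 3)*(q - 2)*(q - 1)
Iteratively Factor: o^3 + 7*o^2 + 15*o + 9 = (o + 1)*(o^2 + 6*o + 9) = (o + 1)*(o + 3)*(o + 3)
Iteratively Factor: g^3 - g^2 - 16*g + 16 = (g - 4)*(g^2 + 3*g - 4) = (g - 4)*(g + 4)*(g - 1)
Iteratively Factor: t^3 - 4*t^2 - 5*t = (t + 1)*(t^2 - 5*t) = (t - 5)*(t + 1)*(t)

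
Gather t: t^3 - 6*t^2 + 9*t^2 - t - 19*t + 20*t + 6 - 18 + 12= t^3 + 3*t^2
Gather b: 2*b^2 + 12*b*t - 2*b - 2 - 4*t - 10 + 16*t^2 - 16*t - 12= 2*b^2 + b*(12*t - 2) + 16*t^2 - 20*t - 24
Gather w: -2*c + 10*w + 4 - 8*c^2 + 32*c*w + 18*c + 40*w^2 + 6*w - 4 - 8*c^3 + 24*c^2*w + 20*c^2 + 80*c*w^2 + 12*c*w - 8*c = -8*c^3 + 12*c^2 + 8*c + w^2*(80*c + 40) + w*(24*c^2 + 44*c + 16)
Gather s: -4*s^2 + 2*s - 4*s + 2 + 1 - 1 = -4*s^2 - 2*s + 2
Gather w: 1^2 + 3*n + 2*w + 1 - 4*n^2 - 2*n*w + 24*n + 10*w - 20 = -4*n^2 + 27*n + w*(12 - 2*n) - 18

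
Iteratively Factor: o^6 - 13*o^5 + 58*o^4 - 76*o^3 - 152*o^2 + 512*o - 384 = (o - 4)*(o^5 - 9*o^4 + 22*o^3 + 12*o^2 - 104*o + 96) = (o - 4)*(o - 3)*(o^4 - 6*o^3 + 4*o^2 + 24*o - 32) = (o - 4)*(o - 3)*(o - 2)*(o^3 - 4*o^2 - 4*o + 16) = (o - 4)*(o - 3)*(o - 2)*(o + 2)*(o^2 - 6*o + 8) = (o - 4)*(o - 3)*(o - 2)^2*(o + 2)*(o - 4)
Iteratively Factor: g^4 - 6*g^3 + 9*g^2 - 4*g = (g - 1)*(g^3 - 5*g^2 + 4*g) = (g - 4)*(g - 1)*(g^2 - g) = g*(g - 4)*(g - 1)*(g - 1)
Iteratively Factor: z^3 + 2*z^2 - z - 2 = (z - 1)*(z^2 + 3*z + 2) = (z - 1)*(z + 2)*(z + 1)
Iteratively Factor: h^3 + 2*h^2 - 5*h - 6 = (h + 3)*(h^2 - h - 2) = (h - 2)*(h + 3)*(h + 1)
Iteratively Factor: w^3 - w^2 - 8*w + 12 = (w - 2)*(w^2 + w - 6) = (w - 2)*(w + 3)*(w - 2)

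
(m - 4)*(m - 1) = m^2 - 5*m + 4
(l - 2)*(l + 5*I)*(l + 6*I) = l^3 - 2*l^2 + 11*I*l^2 - 30*l - 22*I*l + 60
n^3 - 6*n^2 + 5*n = n*(n - 5)*(n - 1)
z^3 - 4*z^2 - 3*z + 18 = (z - 3)^2*(z + 2)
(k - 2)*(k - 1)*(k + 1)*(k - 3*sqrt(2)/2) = k^4 - 3*sqrt(2)*k^3/2 - 2*k^3 - k^2 + 3*sqrt(2)*k^2 + 2*k + 3*sqrt(2)*k/2 - 3*sqrt(2)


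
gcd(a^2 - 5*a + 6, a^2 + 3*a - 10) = a - 2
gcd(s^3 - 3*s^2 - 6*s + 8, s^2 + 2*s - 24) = s - 4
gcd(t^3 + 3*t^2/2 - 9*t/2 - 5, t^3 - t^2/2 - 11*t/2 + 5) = t^2 + t/2 - 5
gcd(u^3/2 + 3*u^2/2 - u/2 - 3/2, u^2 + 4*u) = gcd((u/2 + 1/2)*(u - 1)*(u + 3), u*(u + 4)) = 1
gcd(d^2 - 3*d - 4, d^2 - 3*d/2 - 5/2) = d + 1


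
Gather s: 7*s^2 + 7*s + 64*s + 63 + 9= 7*s^2 + 71*s + 72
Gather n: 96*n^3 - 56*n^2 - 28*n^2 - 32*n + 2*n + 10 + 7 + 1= 96*n^3 - 84*n^2 - 30*n + 18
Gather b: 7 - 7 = 0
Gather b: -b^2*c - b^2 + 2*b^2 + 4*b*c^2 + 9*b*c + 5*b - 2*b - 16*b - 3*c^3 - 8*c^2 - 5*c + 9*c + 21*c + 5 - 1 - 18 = b^2*(1 - c) + b*(4*c^2 + 9*c - 13) - 3*c^3 - 8*c^2 + 25*c - 14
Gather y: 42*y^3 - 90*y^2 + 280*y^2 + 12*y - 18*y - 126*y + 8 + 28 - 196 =42*y^3 + 190*y^2 - 132*y - 160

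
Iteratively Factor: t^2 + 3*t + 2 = (t + 1)*(t + 2)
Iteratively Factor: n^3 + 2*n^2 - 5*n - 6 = (n + 3)*(n^2 - n - 2) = (n + 1)*(n + 3)*(n - 2)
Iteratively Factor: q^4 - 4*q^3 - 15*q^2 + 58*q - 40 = (q - 2)*(q^3 - 2*q^2 - 19*q + 20) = (q - 2)*(q + 4)*(q^2 - 6*q + 5) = (q - 2)*(q - 1)*(q + 4)*(q - 5)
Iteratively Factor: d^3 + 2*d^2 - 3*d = (d + 3)*(d^2 - d) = (d - 1)*(d + 3)*(d)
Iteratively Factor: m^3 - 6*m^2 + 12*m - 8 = (m - 2)*(m^2 - 4*m + 4) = (m - 2)^2*(m - 2)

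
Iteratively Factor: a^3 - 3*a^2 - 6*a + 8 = (a - 1)*(a^2 - 2*a - 8) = (a - 1)*(a + 2)*(a - 4)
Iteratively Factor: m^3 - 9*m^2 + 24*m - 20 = (m - 5)*(m^2 - 4*m + 4) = (m - 5)*(m - 2)*(m - 2)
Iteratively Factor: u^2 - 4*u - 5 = (u - 5)*(u + 1)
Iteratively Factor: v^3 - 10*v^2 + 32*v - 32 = (v - 2)*(v^2 - 8*v + 16) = (v - 4)*(v - 2)*(v - 4)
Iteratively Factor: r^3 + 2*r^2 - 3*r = (r)*(r^2 + 2*r - 3) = r*(r - 1)*(r + 3)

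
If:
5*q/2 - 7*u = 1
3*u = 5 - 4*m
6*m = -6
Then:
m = -1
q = 44/5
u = 3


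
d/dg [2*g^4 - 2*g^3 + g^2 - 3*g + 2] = 8*g^3 - 6*g^2 + 2*g - 3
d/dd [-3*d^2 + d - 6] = 1 - 6*d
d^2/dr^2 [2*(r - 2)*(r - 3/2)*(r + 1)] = 12*r - 10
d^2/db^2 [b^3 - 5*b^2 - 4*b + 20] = 6*b - 10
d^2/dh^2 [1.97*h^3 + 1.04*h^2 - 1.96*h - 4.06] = 11.82*h + 2.08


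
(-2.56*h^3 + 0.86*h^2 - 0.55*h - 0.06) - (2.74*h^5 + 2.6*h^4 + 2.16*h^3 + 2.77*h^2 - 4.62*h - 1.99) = -2.74*h^5 - 2.6*h^4 - 4.72*h^3 - 1.91*h^2 + 4.07*h + 1.93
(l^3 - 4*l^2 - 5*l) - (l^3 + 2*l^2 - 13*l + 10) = -6*l^2 + 8*l - 10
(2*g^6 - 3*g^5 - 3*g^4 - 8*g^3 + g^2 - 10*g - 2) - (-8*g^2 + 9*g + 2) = 2*g^6 - 3*g^5 - 3*g^4 - 8*g^3 + 9*g^2 - 19*g - 4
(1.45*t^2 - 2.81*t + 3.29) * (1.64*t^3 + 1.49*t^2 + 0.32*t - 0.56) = 2.378*t^5 - 2.4479*t^4 + 1.6727*t^3 + 3.1909*t^2 + 2.6264*t - 1.8424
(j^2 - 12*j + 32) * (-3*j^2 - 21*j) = -3*j^4 + 15*j^3 + 156*j^2 - 672*j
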